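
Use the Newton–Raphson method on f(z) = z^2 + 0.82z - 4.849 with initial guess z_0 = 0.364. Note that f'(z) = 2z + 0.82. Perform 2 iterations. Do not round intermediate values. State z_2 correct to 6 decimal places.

2.095448

z_0 = 0.364000: f = -4.418024, f' = 1.548000 → z_1 = 0.364000 - (-4.418024)/(1.548000) = 3.218021
z_1 = 3.218021: f = 8.145434, f' = 7.256041 → z_2 = 3.218021 - (8.145434)/(7.256041) = 2.095448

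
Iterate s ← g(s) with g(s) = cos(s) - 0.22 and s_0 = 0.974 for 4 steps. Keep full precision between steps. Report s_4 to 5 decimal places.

s_1 = g(0.974000) = 0.341995
s_2 = g(0.341995) = 0.722087
s_3 = g(0.722087) = 0.530428
s_4 = g(0.530428) = 0.642591

0.64259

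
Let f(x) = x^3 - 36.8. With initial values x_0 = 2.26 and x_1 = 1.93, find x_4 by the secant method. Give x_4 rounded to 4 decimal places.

3.2380

f(x_0) = -25.256824, f(x_1) = -29.610943
x_2 = 1.930000 - (-29.610943)·(1.930000 - 2.260000)/(-29.610943 - (-25.256824)) = 4.174222; f(x_2) = 35.932202
x_3 = 4.174222 - (35.932202)·(4.174222 - 1.930000)/(35.932202 - (-29.610943)) = 2.943890; f(x_3) = -11.286811
x_4 = 2.943890 - (-11.286811)·(2.943890 - 4.174222)/(-11.286811 - (35.932202)) = 3.237978; f(x_4) = -2.851425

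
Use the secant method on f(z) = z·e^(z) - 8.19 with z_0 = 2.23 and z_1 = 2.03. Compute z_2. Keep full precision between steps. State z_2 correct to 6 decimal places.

1.754860

Secant update: z_(k+1) = z_k − f(z_k)·(z_k − z_(k-1))/(f(z_k) − f(z_(k-1))).
f(z_0) = 12.548701, f(z_1) = 7.266595
z_2 = 2.030000 - (7.266595)·(2.030000 - 2.230000)/(7.266595 - (12.548701)) = 1.754860; f(z_2) = 1.957719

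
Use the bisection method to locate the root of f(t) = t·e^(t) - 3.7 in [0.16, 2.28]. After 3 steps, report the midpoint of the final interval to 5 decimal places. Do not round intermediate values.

f(0.160000) = -3.512238, f(2.280000) = 18.590831 (opposite signs)
step 1: m = 1.220000, f(m) = 0.432369 > 0 → root in [0.160000, 1.220000]
step 2: m = 0.690000, f(m) = -2.324336 < 0 → root in [0.690000, 1.220000]
step 3: m = 0.955000, f(m) = -1.218270 < 0 → root in [0.955000, 1.220000]
Midpoint of [0.955000, 1.220000] = 1.087500

1.08750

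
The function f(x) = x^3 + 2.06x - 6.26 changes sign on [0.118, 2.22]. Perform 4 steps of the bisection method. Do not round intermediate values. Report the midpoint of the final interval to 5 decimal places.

f(0.118000) = -6.015277, f(2.220000) = 9.254248 (opposite signs)
step 1: m = 1.169000, f(m) = -2.254350 < 0 → root in [1.169000, 2.220000]
step 2: m = 1.694500, f(m) = 2.096139 > 0 → root in [1.169000, 1.694500]
step 3: m = 1.431750, f(m) = -0.375639 < 0 → root in [1.431750, 1.694500]
step 4: m = 1.563125, f(m) = 0.779314 > 0 → root in [1.431750, 1.563125]
Midpoint of [1.431750, 1.563125] = 1.497438

1.49744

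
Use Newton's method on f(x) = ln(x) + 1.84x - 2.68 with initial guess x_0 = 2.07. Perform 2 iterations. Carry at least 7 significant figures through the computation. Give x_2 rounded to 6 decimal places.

Newton update: x ← x − f(x)/f'(x).
f'(x) = 1/x + 1.84
x_0 = 2.070000: f = 1.856349, f' = 2.323092 → x_1 = 2.070000 - (1.856349)/(2.323092) = 1.270915
x_1 = 1.270915: f = -0.101780, f' = 2.626835 → x_2 = 1.270915 - (-0.101780)/(2.626835) = 1.309661

1.309661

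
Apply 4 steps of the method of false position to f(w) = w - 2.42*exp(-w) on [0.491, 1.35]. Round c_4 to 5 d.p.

f(0.491000) = -0.990074, f(1.350000) = 0.722639
step 1: c = 0.987565, f(c) = 0.086158 > 0 → new bracket [0.491000, 0.987565]
step 2: c = 0.947813, f(c) = 0.009850 > 0 → new bracket [0.491000, 0.947813]
step 3: c = 0.943313, f(c) = 0.001120 > 0 → new bracket [0.491000, 0.943313]
step 4: c = 0.942802, f(c) = 0.000127 > 0 → new bracket [0.491000, 0.942802]

0.94280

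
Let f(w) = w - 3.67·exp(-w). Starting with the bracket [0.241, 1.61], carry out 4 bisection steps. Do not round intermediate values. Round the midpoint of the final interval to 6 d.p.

f(0.241000) = -2.643039, f(1.610000) = 0.876412 (opposite signs)
step 1: m = 0.925500, f(m) = -0.529043 < 0 → root in [0.925500, 1.610000]
step 2: m = 1.267750, f(m) = 0.234776 > 0 → root in [0.925500, 1.267750]
step 3: m = 1.096625, f(m) = -0.129142 < 0 → root in [1.096625, 1.267750]
step 4: m = 1.182187, f(m) = 0.056939 > 0 → root in [1.096625, 1.182187]
Midpoint of [1.096625, 1.182187] = 1.139406

1.139406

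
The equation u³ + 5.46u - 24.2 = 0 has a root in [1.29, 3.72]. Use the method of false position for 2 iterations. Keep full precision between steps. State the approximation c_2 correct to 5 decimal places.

f(1.290000) = -15.009911, f(3.720000) = 47.590048
step 1: c = 1.872653, f(c) = -7.408233 < 0 → new bracket [1.872653, 3.720000]
step 2: c = 2.121490, f(c) = -3.068435 < 0 → new bracket [2.121490, 3.720000]

2.12149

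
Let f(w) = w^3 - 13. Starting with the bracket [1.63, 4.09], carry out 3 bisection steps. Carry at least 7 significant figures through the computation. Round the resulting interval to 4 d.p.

[2.2450, 2.5525]

f(1.630000) = -8.669253, f(4.090000) = 55.417929 (opposite signs)
step 1: m = 2.860000, f(m) = 10.393656 > 0 → root in [1.630000, 2.860000]
step 2: m = 2.245000, f(m) = -1.685144 < 0 → root in [2.245000, 2.860000]
step 3: m = 2.552500, f(m) = 3.630192 > 0 → root in [2.245000, 2.552500]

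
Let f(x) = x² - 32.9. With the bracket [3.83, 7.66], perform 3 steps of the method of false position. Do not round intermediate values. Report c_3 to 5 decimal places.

5.72908

f(3.830000) = -18.231100, f(7.660000) = 25.775600
step 1: c = 5.416693, f(c) = -3.559439 < 0 → new bracket [5.416693, 7.660000]
step 2: c = 5.688890, f(c) = -0.536531 < 0 → new bracket [5.688890, 7.660000]
step 3: c = 5.729083, f(c) = -0.077609 < 0 → new bracket [5.729083, 7.660000]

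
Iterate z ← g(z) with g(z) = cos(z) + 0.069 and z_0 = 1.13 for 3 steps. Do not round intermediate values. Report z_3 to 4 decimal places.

0.6518

z_1 = g(1.130000) = 0.495660
z_2 = g(0.495660) = 0.948655
z_3 = g(0.948655) = 0.651777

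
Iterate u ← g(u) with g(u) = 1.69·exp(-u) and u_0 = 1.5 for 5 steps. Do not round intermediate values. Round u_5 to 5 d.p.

0.62516

u_1 = g(1.500000) = 0.377090
u_2 = g(0.377090) = 1.159094
u_3 = g(1.159094) = 0.530272
u_4 = g(0.530272) = 0.994472
u_5 = g(0.994472) = 0.625163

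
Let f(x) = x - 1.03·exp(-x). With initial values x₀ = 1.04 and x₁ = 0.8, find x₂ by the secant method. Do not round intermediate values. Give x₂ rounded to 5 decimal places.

Secant update: x_(k+1) = x_k − f(x_k)·(x_k − x_(k-1))/(f(x_k) − f(x_(k-1))).
f(x_0) = 0.675942, f(x_1) = 0.337191
x_2 = 0.800000 - (0.337191)·(0.800000 - 1.040000)/(0.337191 - (0.675942)) = 0.561105; f(x_2) = -0.026591

0.56110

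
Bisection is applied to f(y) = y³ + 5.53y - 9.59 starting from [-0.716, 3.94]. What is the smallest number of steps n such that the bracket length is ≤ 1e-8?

Initial width b − a = 3.94 − -0.716 = 4.656000.
After n steps the width is (b−a)/2^n; need (b−a)/2^n ≤ 1e-8.
So n ≥ log₂(4.656000/1e-8) = log₂(465600000.0000) ≈ 28.7945.
Hence n = 29.

29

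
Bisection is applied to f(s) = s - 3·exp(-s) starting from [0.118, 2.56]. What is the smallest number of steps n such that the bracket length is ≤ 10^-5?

18

Initial width b − a = 2.56 − 0.118 = 2.442000.
After n steps the width is (b−a)/2^n; need (b−a)/2^n ≤ 10^-5.
So n ≥ log₂(2.442000/10^-5) = log₂(244200.0000) ≈ 17.8977.
Hence n = 18.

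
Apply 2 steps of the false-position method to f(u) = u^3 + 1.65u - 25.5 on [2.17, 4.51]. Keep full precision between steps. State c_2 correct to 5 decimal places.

f(2.170000) = -11.701187, f(4.510000) = 73.675351
step 1: c = 2.490706, f(c) = -5.938948 < 0 → new bracket [2.490706, 4.510000]
step 2: c = 2.641338, f(c) = -2.714050 < 0 → new bracket [2.641338, 4.510000]

2.64134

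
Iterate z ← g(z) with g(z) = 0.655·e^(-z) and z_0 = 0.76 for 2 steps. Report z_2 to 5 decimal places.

0.48218

z_1 = g(0.760000) = 0.306322
z_2 = g(0.306322) = 0.482178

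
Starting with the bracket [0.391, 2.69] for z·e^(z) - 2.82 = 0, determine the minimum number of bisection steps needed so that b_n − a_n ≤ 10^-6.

Initial width b − a = 2.69 − 0.391 = 2.299000.
After n steps the width is (b−a)/2^n; need (b−a)/2^n ≤ 10^-6.
So n ≥ log₂(2.299000/10^-6) = log₂(2299000.0000) ≈ 21.1326.
Hence n = 22.

22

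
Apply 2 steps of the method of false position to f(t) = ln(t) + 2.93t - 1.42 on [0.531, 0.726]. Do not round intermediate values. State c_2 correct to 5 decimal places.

0.63810

f(0.531000) = -0.497163, f(0.726000) = 0.386975
step 1: c = 0.640651, f(c) = 0.011838 > 0 → new bracket [0.531000, 0.640651]
step 2: c = 0.638101, f(c) = 0.000377 > 0 → new bracket [0.531000, 0.638101]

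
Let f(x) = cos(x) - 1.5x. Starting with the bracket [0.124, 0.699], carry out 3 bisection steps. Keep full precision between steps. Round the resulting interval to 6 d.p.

[0.555250, 0.627125]

f(0.124000) = 0.806322, f(0.699000) = -0.283014 (opposite signs)
step 1: m = 0.411500, f(m) = 0.299272 > 0 → root in [0.411500, 0.699000]
step 2: m = 0.555250, f(m) = 0.016894 > 0 → root in [0.555250, 0.699000]
step 3: m = 0.627125, f(m) = -0.130970 < 0 → root in [0.555250, 0.627125]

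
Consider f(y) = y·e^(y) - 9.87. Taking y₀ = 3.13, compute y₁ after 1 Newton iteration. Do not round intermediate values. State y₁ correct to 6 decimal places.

2.476609

f'(y) = (y + 1)·e^(y)
y_0 = 3.130000: f = 61.725556, f' = 94.469536 → y_1 = 3.130000 - (61.725556)/(94.469536) = 2.476609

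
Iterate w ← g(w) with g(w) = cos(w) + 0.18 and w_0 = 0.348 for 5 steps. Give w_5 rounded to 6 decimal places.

0.929612

w_1 = g(0.348000) = 1.120057
w_2 = g(1.120057) = 0.615631
w_3 = g(0.615631) = 0.996409
w_4 = g(0.996409) = 0.723321
w_5 = g(0.723321) = 0.929612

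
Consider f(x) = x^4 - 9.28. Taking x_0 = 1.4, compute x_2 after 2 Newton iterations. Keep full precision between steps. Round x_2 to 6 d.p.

1.762277

f'(x) = 4x^3
x_0 = 1.400000: f = -5.438400, f' = 10.976000 → x_1 = 1.400000 - (-5.438400)/(10.976000) = 1.895481
x_1 = 1.895481: f = 3.628560, f' = 27.240704 → x_2 = 1.895481 - (3.628560)/(27.240704) = 1.762277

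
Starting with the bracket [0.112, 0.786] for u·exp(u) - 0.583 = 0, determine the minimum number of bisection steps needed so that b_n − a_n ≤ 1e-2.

Initial width b − a = 0.786 − 0.112 = 0.674000.
After n steps the width is (b−a)/2^n; need (b−a)/2^n ≤ 1e-2.
So n ≥ log₂(0.674000/1e-2) = log₂(67.4000) ≈ 6.0747.
Hence n = 7.

7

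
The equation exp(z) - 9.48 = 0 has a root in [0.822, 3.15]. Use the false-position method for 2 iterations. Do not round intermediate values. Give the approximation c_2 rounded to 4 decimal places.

1.9898

False-position update: c = (a·f(b) − b·f(a))/(f(b) − f(a)); replace the endpoint whose sign matches f(c).
f(0.822000) = -7.204955, f(3.150000) = 13.856065
step 1: c = 1.618407, f(c) = -4.434955 < 0 → new bracket [1.618407, 3.150000]
step 2: c = 1.989766, f(c) = -2.166176 < 0 → new bracket [1.989766, 3.150000]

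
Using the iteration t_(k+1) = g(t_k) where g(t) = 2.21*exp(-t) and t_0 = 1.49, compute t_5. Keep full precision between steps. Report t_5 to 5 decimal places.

0.63879

t_1 = g(1.490000) = 0.498074
t_2 = g(0.498074) = 1.343017
t_3 = g(1.343017) = 0.576935
t_4 = g(0.576935) = 1.241173
t_5 = g(1.241173) = 0.638789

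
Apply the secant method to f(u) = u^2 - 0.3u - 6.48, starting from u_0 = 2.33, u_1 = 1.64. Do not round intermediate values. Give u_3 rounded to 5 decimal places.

f(u_0) = -1.750100, f(u_1) = -4.282400
u_2 = 1.640000 - (-4.282400)·(1.640000 - 2.330000)/(-4.282400 - (-1.750100)) = 2.806866; f(u_2) = 0.556440
u_3 = 2.806866 - (0.556440)·(2.806866 - 1.640000)/(0.556440 - (-4.282400)) = 2.672683; f(u_3) = -0.138569

2.67268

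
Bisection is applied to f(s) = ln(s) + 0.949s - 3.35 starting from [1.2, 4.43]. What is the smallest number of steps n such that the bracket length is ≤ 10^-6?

Initial width b − a = 4.43 − 1.2 = 3.230000.
After n steps the width is (b−a)/2^n; need (b−a)/2^n ≤ 10^-6.
So n ≥ log₂(3.230000/10^-6) = log₂(3230000.0000) ≈ 21.6231.
Hence n = 22.

22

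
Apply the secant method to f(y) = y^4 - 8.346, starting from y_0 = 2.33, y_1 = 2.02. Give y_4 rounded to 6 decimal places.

f(y_0) = 21.126955, f(y_1) = 8.303664
y_2 = 2.020000 - (8.303664)·(2.020000 - 2.330000)/(8.303664 - (21.126955)) = 1.819261; f(y_2) = 2.608182
y_3 = 1.819261 - (2.608182)·(1.819261 - 2.020000)/(2.608182 - (8.303664)) = 1.727335; f(y_3) = 0.556377
y_4 = 1.727335 - (0.556377)·(1.727335 - 1.819261)/(0.556377 - (2.608182)) = 1.702408; f(y_4) = 0.053514

1.702408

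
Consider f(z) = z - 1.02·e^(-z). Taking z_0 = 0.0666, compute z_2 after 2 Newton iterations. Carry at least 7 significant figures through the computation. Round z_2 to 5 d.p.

f'(z) = 1 + 1.02·e^(-z)
z_0 = 0.066600: f = -0.887681, f' = 1.954281 → z_1 = 0.066600 - (-0.887681)/(1.954281) = 0.520824
z_1 = 0.520824: f = -0.085088, f' = 1.605912 → z_2 = 0.520824 - (-0.085088)/(1.605912) = 0.573808

0.57381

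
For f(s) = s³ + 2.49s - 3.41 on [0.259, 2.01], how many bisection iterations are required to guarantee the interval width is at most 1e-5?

18

Initial width b − a = 2.01 − 0.259 = 1.751000.
After n steps the width is (b−a)/2^n; need (b−a)/2^n ≤ 1e-5.
So n ≥ log₂(1.751000/1e-5) = log₂(175100.0000) ≈ 17.4178.
Hence n = 18.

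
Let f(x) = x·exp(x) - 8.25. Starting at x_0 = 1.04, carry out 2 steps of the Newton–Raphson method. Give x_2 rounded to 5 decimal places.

f'(x) = (x + 1)·exp(x)
x_0 = 1.040000: f = -5.307614, f' = 5.771603 → x_1 = 1.040000 - (-5.307614)/(5.771603) = 1.959608
x_1 = 1.959608: f = 5.656454, f' = 21.003001 → x_2 = 1.959608 - (5.656454)/(21.003001) = 1.690292

1.69029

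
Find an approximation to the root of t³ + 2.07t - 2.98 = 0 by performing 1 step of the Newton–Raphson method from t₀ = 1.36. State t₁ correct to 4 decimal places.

Newton update: t ← t − f(t)/f'(t).
f'(t) = 3t² + 2.07
t_0 = 1.360000: f = 2.350656, f' = 7.618800 → t_1 = 1.360000 - (2.350656)/(7.618800) = 1.051466

1.0515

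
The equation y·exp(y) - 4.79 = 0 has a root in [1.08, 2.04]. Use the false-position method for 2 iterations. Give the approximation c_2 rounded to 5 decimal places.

f(1.080000) = -1.609746, f(2.040000) = 10.898843
step 1: c = 1.203544, f(c) = -0.779909 < 0 → new bracket [1.203544, 2.040000]
step 2: c = 1.259402, f(c) = -0.352729 < 0 → new bracket [1.259402, 2.040000]

1.25940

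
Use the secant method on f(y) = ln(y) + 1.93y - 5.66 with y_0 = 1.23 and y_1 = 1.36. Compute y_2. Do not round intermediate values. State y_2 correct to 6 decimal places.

2.369200

f(y_0) = -3.079086, f(y_1) = -2.727715
y_2 = 1.360000 - (-2.727715)·(1.360000 - 1.230000)/(-2.727715 - (-3.079086)) = 2.369200; f(y_2) = -0.224893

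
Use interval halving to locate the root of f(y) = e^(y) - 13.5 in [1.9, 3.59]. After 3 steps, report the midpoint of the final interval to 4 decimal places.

f(1.900000) = -6.814106, f(3.590000) = 22.734076 (opposite signs)
step 1: m = 2.745000, f(m) = 2.064614 > 0 → root in [1.900000, 2.745000]
step 2: m = 2.322500, f(m) = -3.298855 < 0 → root in [2.322500, 2.745000]
step 3: m = 2.533750, f(m) = -0.899330 < 0 → root in [2.533750, 2.745000]
Midpoint of [2.533750, 2.745000] = 2.639375

2.6394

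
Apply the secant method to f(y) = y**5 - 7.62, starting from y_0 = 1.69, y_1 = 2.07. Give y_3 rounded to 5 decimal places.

f(y_0) = 6.165849, f(y_1) = 30.385962
y_2 = 2.070000 - (30.385962)·(2.070000 - 1.690000)/(30.385962 - (6.165849)) = 1.593261; f(y_2) = 2.646798
y_3 = 1.593261 - (2.646798)·(1.593261 - 2.070000)/(2.646798 - (30.385962)) = 1.547772; f(y_3) = 1.262498

1.54777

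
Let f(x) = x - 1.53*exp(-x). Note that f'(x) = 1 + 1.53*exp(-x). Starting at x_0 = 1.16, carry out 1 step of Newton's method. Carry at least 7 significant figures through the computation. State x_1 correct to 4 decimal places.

Newton update: x ← x − f(x)/f'(x).
x_0 = 1.160000: f = 0.680366, f' = 1.479634 → x_1 = 1.160000 - (0.680366)/(1.479634) = 0.700179

0.7002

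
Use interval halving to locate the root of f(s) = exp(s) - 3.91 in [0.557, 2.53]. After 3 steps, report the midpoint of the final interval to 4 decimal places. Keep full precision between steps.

1.4202

f(0.557000) = -2.164572, f(2.530000) = 8.643506 (opposite signs)
step 1: m = 1.543500, f(m) = 0.770945 > 0 → root in [0.557000, 1.543500]
step 2: m = 1.050250, f(m) = -1.051634 < 0 → root in [1.050250, 1.543500]
step 3: m = 1.296875, f(m) = -0.252152 < 0 → root in [1.296875, 1.543500]
Midpoint of [1.296875, 1.543500] = 1.420187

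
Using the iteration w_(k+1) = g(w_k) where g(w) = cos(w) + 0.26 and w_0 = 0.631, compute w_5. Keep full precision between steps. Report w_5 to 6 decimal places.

w_1 = g(0.631000) = 1.067438
w_2 = g(1.067438) = 0.742370
w_3 = g(0.742370) = 0.996868
w_4 = g(0.996868) = 0.802935
w_5 = g(0.802935) = 0.954598

0.954598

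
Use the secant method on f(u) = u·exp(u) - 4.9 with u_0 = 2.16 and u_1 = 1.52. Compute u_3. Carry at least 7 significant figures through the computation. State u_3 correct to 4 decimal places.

1.3278

f(u_0) = 13.829657, f(u_1) = 2.049782
u_2 = 1.520000 - (2.049782)·(1.520000 - 2.160000)/(2.049782 - (13.829657)) = 1.408635; f(u_2) = 0.861840
u_3 = 1.408635 - (0.861840)·(1.408635 - 1.520000)/(0.861840 - (2.049782)) = 1.327842; f(u_3) = 0.109801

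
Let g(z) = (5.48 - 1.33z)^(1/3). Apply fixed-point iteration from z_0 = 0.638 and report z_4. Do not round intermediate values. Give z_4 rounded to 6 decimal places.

z_1 = g(0.638000) = 1.666886
z_2 = g(1.666886) = 1.483227
z_3 = g(1.483227) = 1.519351
z_4 = g(1.519351) = 1.512381

1.512381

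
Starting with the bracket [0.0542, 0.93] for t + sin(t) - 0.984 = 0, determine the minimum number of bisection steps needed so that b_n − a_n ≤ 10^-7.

Initial width b − a = 0.93 − 0.0542 = 0.875800.
After n steps the width is (b−a)/2^n; need (b−a)/2^n ≤ 10^-7.
So n ≥ log₂(0.875800/10^-7) = log₂(8758000.0000) ≈ 23.0622.
Hence n = 24.

24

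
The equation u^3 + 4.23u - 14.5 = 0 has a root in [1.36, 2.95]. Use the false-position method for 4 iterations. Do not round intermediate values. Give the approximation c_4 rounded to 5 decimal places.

False-position update: c = (a·f(b) − b·f(a))/(f(b) − f(a)); replace the endpoint whose sign matches f(c).
f(1.360000) = -6.231744, f(2.950000) = 23.650875
step 1: c = 1.691580, f(c) = -2.504260 < 0 → new bracket [1.691580, 2.950000]
step 2: c = 1.812069, f(c) = -0.884849 < 0 → new bracket [1.812069, 2.950000]
step 3: c = 1.853107, f(c) = -0.297778 < 0 → new bracket [1.853107, 2.950000]
step 4: c = 1.866746, f(c) = -0.098542 < 0 → new bracket [1.866746, 2.950000]

1.86675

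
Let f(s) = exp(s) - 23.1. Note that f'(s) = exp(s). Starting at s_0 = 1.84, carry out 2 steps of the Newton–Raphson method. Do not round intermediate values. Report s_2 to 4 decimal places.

Newton update: s ← s − f(s)/f'(s).
s_0 = 1.840000: f = -16.803462, f' = 6.296538 → s_1 = 1.840000 - (-16.803462)/(6.296538) = 4.508683
s_1 = 4.508683: f = 67.702112, f' = 90.802112 → s_2 = 4.508683 - (67.702112)/(90.802112) = 3.763082

3.7631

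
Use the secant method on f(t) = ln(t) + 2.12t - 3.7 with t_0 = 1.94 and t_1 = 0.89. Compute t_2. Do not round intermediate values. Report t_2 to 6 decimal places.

1.564233

f(t_0) = 1.075488, f(t_1) = -1.929734
t_2 = 0.890000 - (-1.929734)·(0.890000 - 1.940000)/(-1.929734 - (1.075488)) = 1.564233; f(t_2) = 0.063570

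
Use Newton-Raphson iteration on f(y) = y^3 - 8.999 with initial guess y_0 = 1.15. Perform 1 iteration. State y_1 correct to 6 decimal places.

3.034846

f'(y) = 3y^2
y_0 = 1.150000: f = -7.478125, f' = 3.967500 → y_1 = 1.150000 - (-7.478125)/(3.967500) = 3.034846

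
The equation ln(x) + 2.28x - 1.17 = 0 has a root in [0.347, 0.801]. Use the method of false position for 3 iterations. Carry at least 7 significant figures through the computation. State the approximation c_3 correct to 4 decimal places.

0.6816

False-position update: c = (a·f(b) − b·f(a))/(f(b) − f(a)); replace the endpoint whose sign matches f(c).
f(0.347000) = -1.437270, f(0.801000) = 0.434386
step 1: c = 0.695633, f(c) = 0.053110 > 0 → new bracket [0.347000, 0.695633]
step 2: c = 0.683209, f(c) = 0.006763 > 0 → new bracket [0.347000, 0.683209]
step 3: c = 0.681635, f(c) = 0.000866 > 0 → new bracket [0.347000, 0.681635]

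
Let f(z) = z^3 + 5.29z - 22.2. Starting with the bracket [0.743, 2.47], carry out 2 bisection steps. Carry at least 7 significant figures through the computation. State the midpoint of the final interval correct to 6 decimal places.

2.254125

f(0.743000) = -17.859358, f(2.470000) = 5.935523 (opposite signs)
step 1: m = 1.606500, f(m) = -9.555492 < 0 → root in [1.606500, 2.470000]
step 2: m = 2.038250, f(m) = -2.949823 < 0 → root in [2.038250, 2.470000]
Midpoint of [2.038250, 2.470000] = 2.254125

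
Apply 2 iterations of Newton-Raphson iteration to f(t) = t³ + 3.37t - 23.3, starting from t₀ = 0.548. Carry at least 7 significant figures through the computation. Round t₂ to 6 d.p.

f'(t) = 3t² + 3.37
t_0 = 0.548000: f = -21.288673, f' = 4.270912 → t_1 = 0.548000 - (-21.288673)/(4.270912) = 5.532573
t_1 = 5.532573: f = 164.693329, f' = 95.198098 → t_2 = 5.532573 - (164.693329)/(95.198098) = 3.802567

3.802567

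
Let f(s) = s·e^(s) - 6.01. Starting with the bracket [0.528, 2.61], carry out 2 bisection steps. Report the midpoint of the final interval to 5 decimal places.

1.30875

f(0.528000) = -5.114756, f(2.610000) = 29.483523 (opposite signs)
step 1: m = 1.569000, f(m) = 1.524093 > 0 → root in [0.528000, 1.569000]
step 2: m = 1.048500, f(m) = -3.018244 < 0 → root in [1.048500, 1.569000]
Midpoint of [1.048500, 1.569000] = 1.308750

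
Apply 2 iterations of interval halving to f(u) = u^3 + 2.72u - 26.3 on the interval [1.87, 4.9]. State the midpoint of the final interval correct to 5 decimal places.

f(1.870000) = -14.674397, f(4.900000) = 104.677000 (opposite signs)
step 1: m = 3.385000, f(m) = 21.693292 > 0 → root in [1.870000, 3.385000]
step 2: m = 2.627500, f(m) = -1.013580 < 0 → root in [2.627500, 3.385000]
Midpoint of [2.627500, 3.385000] = 3.006250

3.00625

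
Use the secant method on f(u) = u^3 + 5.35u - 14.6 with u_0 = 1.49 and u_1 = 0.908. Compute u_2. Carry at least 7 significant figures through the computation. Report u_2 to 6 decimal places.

1.830657

f(u_0) = -3.320551, f(u_1) = -8.993587
u_2 = 0.908000 - (-8.993587)·(0.908000 - 1.490000)/(-8.993587 - (-3.320551)) = 1.830657; f(u_2) = 1.329109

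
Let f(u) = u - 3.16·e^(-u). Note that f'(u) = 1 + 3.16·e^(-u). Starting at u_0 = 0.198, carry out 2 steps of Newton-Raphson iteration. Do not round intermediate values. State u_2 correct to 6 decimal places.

1.064695

u_0 = 0.198000: f = -2.394369, f' = 3.592369 → u_1 = 0.198000 - (-2.394369)/(3.592369) = 0.864515
u_1 = 0.864515: f = -0.466653, f' = 2.331168 → u_2 = 0.864515 - (-0.466653)/(2.331168) = 1.064695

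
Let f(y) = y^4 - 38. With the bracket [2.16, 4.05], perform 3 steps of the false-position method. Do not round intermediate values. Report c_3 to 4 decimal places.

2.4113

f(2.160000) = -16.232177, f(4.050000) = 231.042006
step 1: c = 2.284068, f(c) = -10.783259 < 0 → new bracket [2.284068, 4.050000]
step 2: c = 2.362813, f(c) = -6.831398 < 0 → new bracket [2.362813, 4.050000]
step 3: c = 2.411267, f(c) = -4.195002 < 0 → new bracket [2.411267, 4.050000]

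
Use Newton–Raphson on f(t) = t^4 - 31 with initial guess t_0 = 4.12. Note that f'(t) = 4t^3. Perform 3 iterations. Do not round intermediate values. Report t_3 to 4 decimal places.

2.4004

t_0 = 4.120000: f = 257.130255, f' = 279.738112 → t_1 = 4.120000 - (257.130255)/(279.738112) = 3.200818
t_1 = 3.200818: f = 73.964850, f' = 131.172534 → t_2 = 3.200818 - (73.964850)/(131.172534) = 2.636943
t_2 = 2.636943: f = 17.350753, f' = 73.343634 → t_3 = 2.636943 - (17.350753)/(73.343634) = 2.400375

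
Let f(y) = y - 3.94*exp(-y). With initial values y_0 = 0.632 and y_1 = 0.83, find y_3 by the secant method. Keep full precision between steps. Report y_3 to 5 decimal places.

f(y_0) = -1.462219, f(y_1) = -0.888034
y_2 = 0.830000 - (-0.888034)·(0.830000 - 0.632000)/(-0.888034 - (-1.462219)) = 1.136227; f(y_2) = -0.128624
y_3 = 1.136227 - (-0.128624)·(1.136227 - 0.830000)/(-0.128624 - (-0.888034)) = 1.188093; f(y_3) = -0.012826

1.18809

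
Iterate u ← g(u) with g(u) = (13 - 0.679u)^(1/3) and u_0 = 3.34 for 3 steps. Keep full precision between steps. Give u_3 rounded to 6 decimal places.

2.255036

u_1 = g(3.340000) = 2.205780
u_2 = g(2.205780) = 2.257328
u_3 = g(2.257328) = 2.255036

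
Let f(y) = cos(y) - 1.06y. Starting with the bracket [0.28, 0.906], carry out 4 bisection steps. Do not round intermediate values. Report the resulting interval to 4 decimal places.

[0.7104, 0.7495]

f(0.280000) = 0.664255, f(0.906000) = -0.343461 (opposite signs)
step 1: m = 0.593000, f(m) = 0.200688 > 0 → root in [0.593000, 0.906000]
step 2: m = 0.749500, f(m) = -0.062440 < 0 → root in [0.593000, 0.749500]
step 3: m = 0.671250, f(m) = 0.071520 > 0 → root in [0.671250, 0.749500]
step 4: m = 0.710375, f(m) = 0.005120 > 0 → root in [0.710375, 0.749500]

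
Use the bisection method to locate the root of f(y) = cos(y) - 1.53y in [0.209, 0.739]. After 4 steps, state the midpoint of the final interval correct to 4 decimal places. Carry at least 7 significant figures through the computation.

f(0.209000) = 0.658469, f(0.739000) = -0.391528 (opposite signs)
step 1: m = 0.474000, f(m) = 0.164530 > 0 → root in [0.474000, 0.739000]
step 2: m = 0.606500, f(m) = -0.106297 < 0 → root in [0.474000, 0.606500]
step 3: m = 0.540250, f(m) = 0.030998 > 0 → root in [0.540250, 0.606500]
step 4: m = 0.573375, f(m) = -0.037189 < 0 → root in [0.540250, 0.573375]
Midpoint of [0.540250, 0.573375] = 0.556812

0.5568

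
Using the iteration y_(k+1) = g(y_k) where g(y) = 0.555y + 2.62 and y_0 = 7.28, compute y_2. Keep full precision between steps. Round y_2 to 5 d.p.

y_1 = g(7.280000) = 6.660400
y_2 = g(6.660400) = 6.316522

6.31652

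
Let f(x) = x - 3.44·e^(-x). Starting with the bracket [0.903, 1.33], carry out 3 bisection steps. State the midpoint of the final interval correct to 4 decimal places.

f(0.903000) = -0.491410, f(1.330000) = 0.420198 (opposite signs)
step 1: m = 1.116500, f(m) = -0.009838 < 0 → root in [1.116500, 1.330000]
step 2: m = 1.223250, f(m) = 0.210954 > 0 → root in [1.116500, 1.223250]
step 3: m = 1.169875, f(m) = 0.102079 > 0 → root in [1.116500, 1.169875]
Midpoint of [1.116500, 1.169875] = 1.143188

1.1432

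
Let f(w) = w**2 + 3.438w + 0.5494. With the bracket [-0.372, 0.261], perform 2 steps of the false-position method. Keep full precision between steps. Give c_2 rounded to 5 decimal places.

False-position update: c = (a·f(b) − b·f(a))/(f(b) − f(a)); replace the endpoint whose sign matches f(c).
f(-0.372000) = -0.591152, f(0.261000) = 1.514839
step 1: c = -0.194317, f(c) = -0.080902 < 0 → new bracket [-0.194317, 0.261000]
step 2: c = -0.171233, f(c) = -0.009978 < 0 → new bracket [-0.171233, 0.261000]

-0.17123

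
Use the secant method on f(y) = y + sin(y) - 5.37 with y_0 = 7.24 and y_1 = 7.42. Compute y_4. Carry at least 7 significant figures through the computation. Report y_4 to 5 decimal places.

5.81883

f(y_0) = 2.687361, f(y_1) = 2.957299
y_2 = 7.420000 - (2.957299)·(7.420000 - 7.240000)/(2.957299 - (2.687361)) = 5.448016; f(y_2) = -0.663395
y_3 = 5.448016 - (-0.663395)·(5.448016 - 7.420000)/(-0.663395 - (2.957299)) = 5.809329; f(y_3) = -0.016993
y_4 = 5.809329 - (-0.016993)·(5.809329 - 5.448016)/(-0.016993 - (-0.663395)) = 5.818827; f(y_4) = 0.000978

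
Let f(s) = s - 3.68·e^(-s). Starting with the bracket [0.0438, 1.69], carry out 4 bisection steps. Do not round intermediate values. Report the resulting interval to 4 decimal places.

f(0.043800) = -3.478495, f(1.690000) = 1.010968 (opposite signs)
step 1: m = 0.866900, f(m) = -0.679629 < 0 → root in [0.866900, 1.690000]
step 2: m = 1.278450, f(m) = 0.253686 > 0 → root in [0.866900, 1.278450]
step 3: m = 1.072675, f(m) = -0.186224 < 0 → root in [1.072675, 1.278450]
step 4: m = 1.175562, f(m) = 0.039748 > 0 → root in [1.072675, 1.175562]

[1.0727, 1.1756]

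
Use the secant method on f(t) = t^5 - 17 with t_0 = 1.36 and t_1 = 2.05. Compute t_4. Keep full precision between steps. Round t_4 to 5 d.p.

1.76880

f(t_0) = -12.347413, f(t_1) = 19.205063
t_2 = 2.050000 - (19.205063)·(2.050000 - 1.360000)/(19.205063 - (-12.347413)) = 1.630017; f(t_2) = -5.493027
t_3 = 1.630017 - (-5.493027)·(1.630017 - 2.050000)/(-5.493027 - (19.205063)) = 1.723424; f(t_3) = -1.795884
t_4 = 1.723424 - (-1.795884)·(1.723424 - 1.630017)/(-1.795884 - (-5.493027)) = 1.768797; f(t_4) = 0.313693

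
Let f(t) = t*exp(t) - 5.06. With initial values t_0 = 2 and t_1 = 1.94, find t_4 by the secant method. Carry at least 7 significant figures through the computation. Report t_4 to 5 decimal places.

1.34371

f(t_0) = 9.718112, f(t_1) = 8.439977
t_2 = 1.940000 - (8.439977)·(1.940000 - 2.000000)/(8.439977 - (9.718112)) = 1.543799; f(t_2) = 2.168598
t_3 = 1.543799 - (2.168598)·(1.543799 - 1.940000)/(2.168598 - (8.439977)) = 1.406795; f(t_3) = 0.683735
t_4 = 1.406795 - (0.683735)·(1.406795 - 1.543799)/(0.683735 - (2.168598)) = 1.343709; f(t_4) = 0.090755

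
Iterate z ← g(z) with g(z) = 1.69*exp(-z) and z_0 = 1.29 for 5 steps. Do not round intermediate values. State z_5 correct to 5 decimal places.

z_1 = g(1.290000) = 0.465208
z_2 = g(0.465208) = 1.061328
z_3 = g(1.061328) = 0.584733
z_4 = g(0.584733) = 0.941760
z_5 = g(0.941760) = 0.659000

0.65900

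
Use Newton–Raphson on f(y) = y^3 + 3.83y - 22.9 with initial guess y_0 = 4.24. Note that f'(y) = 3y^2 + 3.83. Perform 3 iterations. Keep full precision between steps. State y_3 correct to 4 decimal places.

2.3985

Newton update: y ← y − f(y)/f'(y).
y_0 = 4.240000: f = 69.564224, f' = 57.762800 → y_1 = 4.240000 - (69.564224)/(57.762800) = 3.035692
y_1 = 3.035692: f = 16.701883, f' = 31.476271 → y_2 = 3.035692 - (16.701883)/(31.476271) = 2.505073
y_2 = 2.505073: f = 2.414750, f' = 22.656178 → y_3 = 2.505073 - (2.414750)/(22.656178) = 2.398491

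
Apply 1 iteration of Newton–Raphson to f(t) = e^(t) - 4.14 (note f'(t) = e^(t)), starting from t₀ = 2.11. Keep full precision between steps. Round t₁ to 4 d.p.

1.6119

t_0 = 2.110000: f = 4.108241, f' = 8.248241 → t_1 = 2.110000 - (4.108241)/(8.248241) = 1.611925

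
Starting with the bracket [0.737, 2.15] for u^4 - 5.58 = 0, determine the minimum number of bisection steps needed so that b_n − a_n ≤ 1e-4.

14

Initial width b − a = 2.15 − 0.737 = 1.413000.
After n steps the width is (b−a)/2^n; need (b−a)/2^n ≤ 1e-4.
So n ≥ log₂(1.413000/1e-4) = log₂(14130.0000) ≈ 13.7865.
Hence n = 14.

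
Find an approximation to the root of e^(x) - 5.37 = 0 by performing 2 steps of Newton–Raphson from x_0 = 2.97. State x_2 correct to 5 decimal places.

Newton update: x ← x − f(x)/f'(x).
f'(x) = e^(x)
x_0 = 2.970000: f = 14.121920, f' = 19.491920 → x_1 = 2.970000 - (14.121920)/(19.491920) = 2.245499
x_1 = 2.245499: f = 4.075125, f' = 9.445125 → x_2 = 2.245499 - (4.075125)/(9.445125) = 1.814046

1.81405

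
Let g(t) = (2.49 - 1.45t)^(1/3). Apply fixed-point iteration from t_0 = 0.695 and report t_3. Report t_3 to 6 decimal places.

1.039623

t_1 = g(0.695000) = 1.140181
t_2 = g(1.140181) = 0.942316
t_3 = g(0.942316) = 1.039623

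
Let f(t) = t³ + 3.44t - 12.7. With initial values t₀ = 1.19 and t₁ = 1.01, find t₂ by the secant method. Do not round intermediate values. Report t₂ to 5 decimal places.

Secant update: t_(k+1) = t_k − f(t_k)·(t_k − t_(k-1))/(f(t_k) − f(t_(k-1))).
f(t_0) = -6.921241, f(t_1) = -8.195299
t_2 = 1.010000 - (-8.195299)·(1.010000 - 1.190000)/(-8.195299 - (-6.921241)) = 2.167839; f(t_2) = 4.945179

2.16784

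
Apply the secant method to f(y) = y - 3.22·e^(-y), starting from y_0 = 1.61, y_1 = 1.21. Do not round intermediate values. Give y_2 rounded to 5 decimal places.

1.07055

f(y_0) = 0.966362, f(y_1) = 0.249805
y_2 = 1.210000 - (0.249805)·(1.210000 - 1.610000)/(0.249805 - (0.966362)) = 1.070553; f(y_2) = -0.033324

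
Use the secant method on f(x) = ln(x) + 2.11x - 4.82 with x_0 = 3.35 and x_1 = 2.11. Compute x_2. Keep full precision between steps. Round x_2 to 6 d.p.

f(x_0) = 3.457460, f(x_1) = 0.378788
x_2 = 2.110000 - (0.378788)·(2.110000 - 3.350000)/(0.378788 - (3.457460)) = 1.957435; f(x_2) = -0.018177

1.957435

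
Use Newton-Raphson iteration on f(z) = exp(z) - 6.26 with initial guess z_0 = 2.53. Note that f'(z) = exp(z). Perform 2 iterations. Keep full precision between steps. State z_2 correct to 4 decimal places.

1.8519

z_0 = 2.530000: f = 6.293506, f' = 12.553506 → z_1 = 2.530000 - (6.293506)/(12.553506) = 2.028665
z_1 = 2.028665: f = 1.343932, f' = 7.603932 → z_2 = 2.028665 - (1.343932)/(7.603932) = 1.851924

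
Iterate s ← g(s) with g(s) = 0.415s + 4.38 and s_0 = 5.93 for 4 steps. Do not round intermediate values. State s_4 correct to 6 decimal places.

s_1 = g(5.930000) = 6.840950
s_2 = g(6.840950) = 7.218994
s_3 = g(7.218994) = 7.375883
s_4 = g(7.375883) = 7.440991

7.440991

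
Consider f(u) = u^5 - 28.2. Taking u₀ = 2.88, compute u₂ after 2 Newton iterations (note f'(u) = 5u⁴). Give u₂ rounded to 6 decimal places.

u_0 = 2.880000: f = 169.935566, f' = 343.985357 → u_1 = 2.880000 - (169.935566)/(343.985357) = 2.385980
u_1 = 2.385980: f = 49.127542, f' = 162.045647 → u_2 = 2.385980 - (49.127542)/(162.045647) = 2.082809

2.082809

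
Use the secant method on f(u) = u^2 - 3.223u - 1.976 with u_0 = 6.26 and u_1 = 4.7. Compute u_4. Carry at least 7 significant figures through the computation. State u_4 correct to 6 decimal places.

Secant update: u_(k+1) = u_k − f(u_k)·(u_k − u_(k-1))/(f(u_k) − f(u_(k-1))).
f(u_0) = 17.035620, f(u_1) = 4.965900
u_2 = 4.700000 - (4.965900)·(4.700000 - 6.260000)/(4.965900 - (17.035620)) = 4.058162; f(u_2) = 1.413223
u_3 = 4.058162 - (1.413223)·(4.058162 - 4.700000)/(1.413223 - (4.965900)) = 3.802845; f(u_3) = 0.229059
u_4 = 3.802845 - (0.229059)·(3.802845 - 4.058162)/(0.229059 - (1.413223)) = 3.753457; f(u_4) = 0.015049

3.753457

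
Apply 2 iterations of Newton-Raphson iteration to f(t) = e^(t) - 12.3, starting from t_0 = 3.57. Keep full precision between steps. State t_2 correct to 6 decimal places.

f'(t) = e^(t)
t_0 = 3.570000: f = 23.216593, f' = 35.516593 → t_1 = 3.570000 - (23.216593)/(35.516593) = 2.916317
t_1 = 2.916317: f = 6.173126, f' = 18.473126 → t_2 = 2.916317 - (6.173126)/(18.473126) = 2.582149

2.582149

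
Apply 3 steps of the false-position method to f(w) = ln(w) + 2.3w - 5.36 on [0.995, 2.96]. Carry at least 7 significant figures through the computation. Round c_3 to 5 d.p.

2.02411

f(0.995000) = -3.076513, f(2.960000) = 2.533189
step 1: c = 2.072659, f(c) = 0.135949 > 0 → new bracket [0.995000, 2.072659]
step 2: c = 2.027054, f(c) = 0.008807 > 0 → new bracket [0.995000, 2.027054]
step 3: c = 2.024108, f(c) = 0.000577 > 0 → new bracket [0.995000, 2.024108]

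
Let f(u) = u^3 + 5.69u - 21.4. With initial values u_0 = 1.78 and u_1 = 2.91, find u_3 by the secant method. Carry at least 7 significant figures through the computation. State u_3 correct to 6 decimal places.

f(u_0) = -5.632048, f(u_1) = 19.800071
u_2 = 2.910000 - (19.800071)·(2.910000 - 1.780000)/(19.800071 - (-5.632048)) = 2.030243; f(u_2) = -1.479483
u_3 = 2.030243 - (-1.479483)·(2.030243 - 2.910000)/(-1.479483 - (19.800071)) = 2.091409; f(u_3) = -0.352074

2.091409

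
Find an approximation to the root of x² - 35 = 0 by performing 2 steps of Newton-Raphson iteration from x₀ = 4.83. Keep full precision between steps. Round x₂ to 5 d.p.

5.91731

Newton update: x ← x − f(x)/f'(x).
f'(x) = 2x
x_0 = 4.830000: f = -11.671100, f' = 9.660000 → x_1 = 4.830000 - (-11.671100)/(9.660000) = 6.038188
x_1 = 6.038188: f = 1.459719, f' = 12.076377 → x_2 = 6.038188 - (1.459719)/(12.076377) = 5.917314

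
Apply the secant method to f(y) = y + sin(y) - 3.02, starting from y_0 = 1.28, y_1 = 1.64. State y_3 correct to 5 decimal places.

2.14179

Secant update: y_(k+1) = y_k − f(y_k)·(y_k − y_(k-1))/(f(y_k) − f(y_(k-1))).
f(y_0) = -0.781984, f(y_1) = -0.382394
y_2 = 1.640000 - (-0.382394)·(1.640000 - 1.280000)/(-0.382394 - (-0.781984)) = 1.984507; f(y_2) = -0.119858
y_3 = 1.984507 - (-0.119858)·(1.984507 - 1.640000)/(-0.119858 - (-0.382394)) = 2.141787; f(y_3) = -0.036847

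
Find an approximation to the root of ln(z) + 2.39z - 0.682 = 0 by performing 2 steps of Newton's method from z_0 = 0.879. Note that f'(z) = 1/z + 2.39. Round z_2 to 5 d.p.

0.54145

Newton update: z ← z − f(z)/f'(z).
z_0 = 0.879000: f = 1.289840, f' = 3.527656 → z_1 = 0.879000 - (1.289840)/(3.527656) = 0.513364
z_1 = 0.513364: f = -0.121832, f' = 4.337937 → z_2 = 0.513364 - (-0.121832)/(4.337937) = 0.541449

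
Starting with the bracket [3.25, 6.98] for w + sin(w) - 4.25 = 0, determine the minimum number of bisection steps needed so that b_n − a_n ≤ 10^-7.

26

Initial width b − a = 6.98 − 3.25 = 3.730000.
After n steps the width is (b−a)/2^n; need (b−a)/2^n ≤ 10^-7.
So n ≥ log₂(3.730000/10^-7) = log₂(37300000.0000) ≈ 25.1527.
Hence n = 26.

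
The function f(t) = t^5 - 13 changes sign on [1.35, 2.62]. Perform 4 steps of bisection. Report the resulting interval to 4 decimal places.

[1.6675, 1.7469]

f(1.350000) = -8.515967, f(2.620000) = 110.454367 (opposite signs)
step 1: m = 1.985000, f(m) = 17.817866 > 0 → root in [1.350000, 1.985000]
step 2: m = 1.667500, f(m) = -0.107735 < 0 → root in [1.667500, 1.985000]
step 3: m = 1.826250, f(m) = 7.314266 > 0 → root in [1.667500, 1.826250]
step 4: m = 1.746875, f(m) = 3.267063 > 0 → root in [1.667500, 1.746875]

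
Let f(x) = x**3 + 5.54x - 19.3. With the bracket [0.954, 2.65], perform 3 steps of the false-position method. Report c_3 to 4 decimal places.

f(0.954000) = -13.146589, f(2.650000) = 13.990625
step 1: c = 1.775625, f(c) = -3.864768 < 0 → new bracket [1.775625, 2.650000]
step 2: c = 1.964882, f(c) = -0.828614 < 0 → new bracket [1.964882, 2.650000]
step 3: c = 2.003190, f(c) = -0.163983 < 0 → new bracket [2.003190, 2.650000]

2.0032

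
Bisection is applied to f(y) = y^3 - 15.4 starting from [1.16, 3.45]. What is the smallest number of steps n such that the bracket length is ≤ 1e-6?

22

Initial width b − a = 3.45 − 1.16 = 2.290000.
After n steps the width is (b−a)/2^n; need (b−a)/2^n ≤ 1e-6.
So n ≥ log₂(2.290000/1e-6) = log₂(2290000.0000) ≈ 21.1269.
Hence n = 22.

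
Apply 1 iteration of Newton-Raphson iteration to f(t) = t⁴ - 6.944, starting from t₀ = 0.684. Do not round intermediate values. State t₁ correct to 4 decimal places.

f'(t) = 4t³
t_0 = 0.684000: f = -6.725111, f' = 1.280054 → t_1 = 0.684000 - (-6.725111)/(1.280054) = 5.937771

5.9378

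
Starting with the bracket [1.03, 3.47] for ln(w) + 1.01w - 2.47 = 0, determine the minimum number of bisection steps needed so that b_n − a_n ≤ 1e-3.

Initial width b − a = 3.47 − 1.03 = 2.440000.
After n steps the width is (b−a)/2^n; need (b−a)/2^n ≤ 1e-3.
So n ≥ log₂(2.440000/1e-3) = log₂(2440.0000) ≈ 11.2527.
Hence n = 12.

12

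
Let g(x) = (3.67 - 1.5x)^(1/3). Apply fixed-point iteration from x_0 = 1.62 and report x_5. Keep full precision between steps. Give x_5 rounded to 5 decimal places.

x_1 = g(1.620000) = 1.074337
x_2 = g(1.074337) = 1.272086
x_3 = g(1.272086) = 1.207790
x_4 = g(1.207790) = 1.229438
x_5 = g(1.229438) = 1.222234

1.22223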